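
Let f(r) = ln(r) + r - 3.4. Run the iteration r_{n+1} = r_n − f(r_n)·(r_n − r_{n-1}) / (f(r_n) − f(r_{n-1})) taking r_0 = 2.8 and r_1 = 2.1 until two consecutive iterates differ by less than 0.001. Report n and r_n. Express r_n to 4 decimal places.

n = 4, r_n = 2.4884

f(2.8) = 0.429619, f(2.1) = -0.558063
r_2 = 2.100000 − (-0.558063)·(-0.700000)/(-0.987682) = 2.495516;  |Δ| = 0.395516
f(2.495516) = 0.010011
r_3 = 2.495516 − 0.010011·(0.395516)/(0.568074) = 2.488546;  |Δ| = 0.006970
f(2.488546) = 0.000244
r_4 = 2.488546 − 0.000244·(-0.006970)/(-0.009767) = 2.488371;  |Δ| = 0.000174
|r_4 − r_3| = 0.000174 < 0.001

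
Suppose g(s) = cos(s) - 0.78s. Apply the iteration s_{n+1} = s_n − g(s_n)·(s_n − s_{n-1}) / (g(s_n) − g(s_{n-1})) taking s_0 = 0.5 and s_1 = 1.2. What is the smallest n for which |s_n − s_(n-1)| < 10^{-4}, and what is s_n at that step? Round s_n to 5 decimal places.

g(0.5) = 0.4875826, g(1.2) = -0.5736422
s_2 = 1.2000000 − (-0.5736422)·(0.7000000)/(-1.0612248) = 0.8216169;  |Δ| = 0.3783831
g(0.8216169) = 0.0401770
s_3 = 0.8216169 − 0.0401770·(-0.3783831)/(0.6138192) = 0.8463836;  |Δ| = 0.0247667
g(0.8463836) = 0.0025165
s_4 = 0.8463836 − 0.0025165·(0.0247667)/(-0.0376605) = 0.8480386;  |Δ| = 0.0016550
g(0.8480386) = -0.0000146
s_5 = 0.8480386 − (-0.0000146)·(0.0016550)/(-0.0025312) = 0.8480290;  |Δ| = 0.0000096
|s_5 − s_4| = 0.0000096 < 10^{-4}

n = 5, s_n = 0.84803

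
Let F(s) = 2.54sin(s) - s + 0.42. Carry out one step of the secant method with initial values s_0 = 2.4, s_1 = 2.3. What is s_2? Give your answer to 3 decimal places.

F(2.4) = -0.26432, F(2.3) = 0.01409
s_2 = 2.30000 − 0.01409·(2.30000 − 2.40000) / (0.01409 − (-0.26432)) = 2.30000 − (-0.00141)/(0.27841) = 2.30506

2.305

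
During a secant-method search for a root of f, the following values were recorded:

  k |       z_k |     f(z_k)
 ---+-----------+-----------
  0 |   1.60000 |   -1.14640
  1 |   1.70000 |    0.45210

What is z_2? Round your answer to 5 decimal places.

z_2 = 1.70000 − 0.45210·(1.70000 − 1.60000) / (0.45210 − (-1.14640))
   = 1.70000 − (0.0452100)/(1.5985000) = 1.6717172

1.67172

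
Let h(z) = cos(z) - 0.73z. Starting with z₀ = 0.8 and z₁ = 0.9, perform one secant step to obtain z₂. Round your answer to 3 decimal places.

0.876

h(0.8) = 0.11271, h(0.9) = -0.03539
z₂ = 0.90000 − (-0.03539)·(0.90000 − 0.80000) / (-0.03539 − 0.11271) = 0.90000 − (-0.00354)/(-0.14810) = 0.87610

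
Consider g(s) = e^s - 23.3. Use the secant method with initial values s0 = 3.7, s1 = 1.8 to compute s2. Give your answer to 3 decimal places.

g(3.7) = 17.14730, g(1.8) = -17.25035
s2 = 1.80000 − (-17.25035)·(1.80000 − 3.70000) / (-17.25035 − 17.14730) = 1.80000 − (32.77567)/(-34.39766) = 2.75285

2.753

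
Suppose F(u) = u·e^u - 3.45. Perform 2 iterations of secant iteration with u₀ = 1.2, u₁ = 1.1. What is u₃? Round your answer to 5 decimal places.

1.12269

F(1.2) = 0.5341403, F(1.1) = -0.1454174
u₂ = 1.1000000 − (-0.1454174)·(1.1000000 − 1.2000000) / (-0.1454174 − 0.5341403) = 1.1000000 − (0.0145417)/(-0.6795577) = 1.1213988
F(1.1213988) = -0.0082651
u₃ = 1.1213988 − (-0.0082651)·(1.1213988 − 1.1000000) / (-0.0082651 − (-0.1454174)) = 1.1213988 − (-0.0001769)/(0.1371523) = 1.1226884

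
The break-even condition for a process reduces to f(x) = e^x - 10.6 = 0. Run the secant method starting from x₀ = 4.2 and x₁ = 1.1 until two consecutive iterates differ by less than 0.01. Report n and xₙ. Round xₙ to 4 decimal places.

n = 8, xₙ = 2.3608

f(4.2) = 56.086331, f(1.1) = -7.595834
x₂ = 1.100000 − (-7.595834)·(-3.100000)/(-63.682165) = 1.469759;  |Δ| = 0.369759
f(1.469759) = -6.251811
x₃ = 1.469759 − (-6.251811)·(0.369759)/(1.344023) = 3.189720;  |Δ| = 1.719960
f(3.189720) = 13.681619
x₄ = 3.189720 − 13.681619·(1.719960)/(19.933429) = 2.009198;  |Δ| = 1.180521
f(2.009198) = -3.142664
x₅ = 2.009198 − (-3.142664)·(-1.180521)/(-16.824282) = 2.229712;  |Δ| = 0.220514
f(2.229712) = -1.302814
x₆ = 2.229712 − (-1.302814)·(0.220514)/(1.839850) = 2.385859;  |Δ| = 0.156148
f(2.385859) = 0.268398
x₇ = 2.385859 − 0.268398·(0.156148)/(1.571212) = 2.359186;  |Δ| = 0.026674
f(2.359186) = -0.017668
x₈ = 2.359186 − (-0.017668)·(-0.026674)/(-0.286066) = 2.360833;  |Δ| = 0.001647
|x₈ − x₇| = 0.001647 < 0.01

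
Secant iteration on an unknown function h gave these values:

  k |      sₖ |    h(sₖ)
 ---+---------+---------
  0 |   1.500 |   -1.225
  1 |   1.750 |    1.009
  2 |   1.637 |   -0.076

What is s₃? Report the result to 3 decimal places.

1.645

s₃ = 1.637 − (-0.076)·(1.637 − 1.750) / (-0.076 − 1.009)
   = 1.637 − (0.00859)/(-1.08500) = 1.64492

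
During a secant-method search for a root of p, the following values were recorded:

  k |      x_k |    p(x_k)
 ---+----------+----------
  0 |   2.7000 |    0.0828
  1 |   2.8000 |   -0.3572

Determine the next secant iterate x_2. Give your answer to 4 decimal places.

x_2 = 2.8000 − (-0.3572)·(2.8000 − 2.7000) / (-0.3572 − 0.0828)
   = 2.8000 − (-0.035720)/(-0.440000) = 2.718818

2.7188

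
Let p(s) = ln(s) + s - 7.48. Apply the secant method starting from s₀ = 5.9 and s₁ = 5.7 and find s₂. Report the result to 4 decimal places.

5.7337

p(5.9) = 0.194952, p(5.7) = -0.039534
s₂ = 5.700000 − (-0.039534)·(5.700000 − 5.900000) / (-0.039534 − 0.194952) = 5.700000 − (0.007907)/(-0.234486) = 5.733720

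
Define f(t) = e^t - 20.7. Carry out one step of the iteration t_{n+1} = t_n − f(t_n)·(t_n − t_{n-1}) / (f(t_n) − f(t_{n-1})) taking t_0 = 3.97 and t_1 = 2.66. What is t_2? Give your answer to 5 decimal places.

f(3.97) = 32.2845308, f(2.66) = -6.4037109
t_2 = 2.6600000 − (-6.4037109)·(2.6600000 − 3.9700000) / (-6.4037109 − 32.2845308) = 2.6600000 − (8.3888613)/(-38.6882417) = 2.8768323

2.87683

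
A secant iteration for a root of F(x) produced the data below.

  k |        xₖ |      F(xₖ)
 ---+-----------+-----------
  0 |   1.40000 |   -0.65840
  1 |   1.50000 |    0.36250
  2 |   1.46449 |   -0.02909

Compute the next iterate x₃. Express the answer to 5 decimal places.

1.46713

x₃ = 1.46449 − (-0.02909)·(1.46449 − 1.50000) / (-0.02909 − 0.36250)
   = 1.46449 − (0.0010330)/(-0.3915900) = 1.4671279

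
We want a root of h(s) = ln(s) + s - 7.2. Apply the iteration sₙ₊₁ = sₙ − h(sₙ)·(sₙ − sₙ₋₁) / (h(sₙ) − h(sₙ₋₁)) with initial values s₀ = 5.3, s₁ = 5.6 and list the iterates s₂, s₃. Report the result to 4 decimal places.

5.4963, 5.4960

h(5.3) = -0.232293, h(5.6) = 0.122767
s₂ = 5.600000 − 0.122767·(5.600000 − 5.300000) / (0.122767 − (-0.232293)) = 5.600000 − (0.036830)/(0.355060) = 5.496271
h(5.496271) = 0.000341
s₃ = 5.496271 − 0.000341·(5.496271 − 5.600000) / (0.000341 − 0.122767) = 5.496271 − (-0.000035)/(-0.122426) = 5.495982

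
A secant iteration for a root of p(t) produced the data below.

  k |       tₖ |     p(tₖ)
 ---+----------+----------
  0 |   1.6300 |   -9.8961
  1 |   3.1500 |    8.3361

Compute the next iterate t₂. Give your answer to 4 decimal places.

2.4550

t₂ = 3.1500 − 8.3361·(3.1500 − 1.6300) / (8.3361 − (-9.8961))
   = 3.1500 − (12.670872)/(18.232200) = 2.455028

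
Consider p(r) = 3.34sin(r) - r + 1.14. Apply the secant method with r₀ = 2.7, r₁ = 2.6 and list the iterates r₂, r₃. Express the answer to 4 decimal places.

2.6664, 2.6668

p(2.7) = -0.132551, p(2.6) = 0.261775
r₂ = 2.600000 − 0.261775·(2.600000 − 2.700000) / (0.261775 − (-0.132551)) = 2.600000 − (-0.026177)/(0.394326) = 2.666385
p(2.666385) = 0.001741
r₃ = 2.666385 − 0.001741·(2.666385 − 2.600000) / (0.001741 − 0.261775) = 2.666385 − (0.000116)/(-0.260034) = 2.666830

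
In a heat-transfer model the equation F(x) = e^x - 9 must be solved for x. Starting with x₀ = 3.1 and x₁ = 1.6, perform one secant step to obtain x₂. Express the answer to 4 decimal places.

1.9520

F(3.1) = 13.197951, F(1.6) = -4.046968
x₂ = 1.600000 − (-4.046968)·(1.600000 − 3.100000) / (-4.046968 − 13.197951) = 1.600000 − (6.070451)/(-17.244919) = 1.952014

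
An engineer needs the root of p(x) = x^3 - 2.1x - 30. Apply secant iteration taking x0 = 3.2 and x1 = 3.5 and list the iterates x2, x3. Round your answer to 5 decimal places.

3.32510, 3.33178

p(3.2) = -3.9520000, p(3.5) = 5.5250000
x2 = 3.5000000 − 5.5250000·(3.5000000 − 3.2000000) / (5.5250000 − (-3.9520000)) = 3.5000000 − (1.6575000)/(9.4770000) = 3.3251029
p(3.3251029) = -0.2193506
x3 = 3.3251029 − (-0.2193506)·(3.3251029 − 3.5000000) / (-0.2193506 − 5.5250000) = 3.3251029 − (0.0383638)/(-5.7443506) = 3.3317814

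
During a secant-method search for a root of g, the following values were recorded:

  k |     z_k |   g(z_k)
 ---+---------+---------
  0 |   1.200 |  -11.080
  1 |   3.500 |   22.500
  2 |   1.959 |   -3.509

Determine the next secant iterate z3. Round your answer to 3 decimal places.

z3 = 1.959 − (-3.509)·(1.959 − 3.500) / (-3.509 − 22.500)
   = 1.959 − (5.40737)/(-26.00900) = 2.16690

2.167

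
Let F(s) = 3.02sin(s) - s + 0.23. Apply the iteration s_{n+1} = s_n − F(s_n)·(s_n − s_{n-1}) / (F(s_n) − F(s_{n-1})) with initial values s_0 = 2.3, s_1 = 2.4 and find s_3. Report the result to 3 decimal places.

F(2.3) = 0.18203, F(2.4) = -0.13010
s_2 = 2.40000 − (-0.13010)·(2.40000 − 2.30000) / (-0.13010 − 0.18203) = 2.40000 − (-0.01301)/(-0.31213) = 2.35832
F(2.35832) = 0.00260
s_3 = 2.35832 − 0.00260·(2.35832 − 2.40000) / (0.00260 − (-0.13010)) = 2.35832 − (-0.00011)/(0.13270) = 2.35914

2.359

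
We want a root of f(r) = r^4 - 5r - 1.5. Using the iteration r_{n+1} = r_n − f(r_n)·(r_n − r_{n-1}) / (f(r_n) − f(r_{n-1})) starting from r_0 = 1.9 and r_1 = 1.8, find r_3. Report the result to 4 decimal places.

1.8001

f(1.9) = 2.032100, f(1.8) = -0.002400
r_2 = 1.800000 − (-0.002400)·(1.800000 − 1.900000) / (-0.002400 − 2.032100) = 1.800000 − (0.000240)/(-2.034500) = 1.800118
f(1.800118) = -0.000238
r_3 = 1.800118 − (-0.000238)·(1.800118 − 1.800000) / (-0.000238 − (-0.002400)) = 1.800118 − (0.000000)/(0.002162) = 1.800131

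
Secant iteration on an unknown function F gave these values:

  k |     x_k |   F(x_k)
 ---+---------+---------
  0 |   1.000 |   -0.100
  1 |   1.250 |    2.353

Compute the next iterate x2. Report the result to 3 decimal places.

x2 = 1.250 − 2.353·(1.250 − 1.000) / (2.353 − (-0.100))
   = 1.250 − (0.58825)/(2.45300) = 1.01019

1.010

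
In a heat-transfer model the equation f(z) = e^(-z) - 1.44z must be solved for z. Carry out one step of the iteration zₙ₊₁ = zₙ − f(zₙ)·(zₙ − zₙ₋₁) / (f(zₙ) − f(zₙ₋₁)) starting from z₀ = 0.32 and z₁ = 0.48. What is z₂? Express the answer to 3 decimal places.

0.446

f(0.32) = 0.26535, f(0.48) = -0.07242
z₂ = 0.48000 − (-0.07242)·(0.48000 − 0.32000) / (-0.07242 − 0.26535) = 0.48000 − (-0.01159)/(-0.33777) = 0.44570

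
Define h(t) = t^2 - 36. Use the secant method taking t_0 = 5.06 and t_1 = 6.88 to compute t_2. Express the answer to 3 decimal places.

5.931

h(5.06) = -10.39640, h(6.88) = 11.33440
t_2 = 6.88000 − 11.33440·(6.88000 − 5.06000) / (11.33440 − (-10.39640)) = 6.88000 − (20.62861)/(21.73080) = 5.93072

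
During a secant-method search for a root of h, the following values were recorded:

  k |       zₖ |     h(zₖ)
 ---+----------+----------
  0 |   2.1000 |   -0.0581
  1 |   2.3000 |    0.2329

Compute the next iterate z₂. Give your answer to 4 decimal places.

2.1399

z₂ = 2.3000 − 0.2329·(2.3000 − 2.1000) / (0.2329 − (-0.0581))
   = 2.3000 − (0.046580)/(0.291000) = 2.139931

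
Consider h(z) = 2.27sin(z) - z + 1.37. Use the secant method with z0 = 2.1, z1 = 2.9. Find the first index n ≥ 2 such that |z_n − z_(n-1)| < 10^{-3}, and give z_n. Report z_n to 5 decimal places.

n = 5, z_n = 2.57961

h(2.1) = 1.2294853, h(2.9) = -0.9869040
z2 = 2.9000000 − (-0.9869040)·(0.8000000)/(-2.2163893) = 2.5437795;  |Δ| = 0.3562205
h(2.5437795) = 0.1038587
z3 = 2.5437795 − 0.1038587·(-0.3562205)/(1.0907627) = 2.5776976;  |Δ| = 0.0339181
h(2.5776976) = 0.0055771
z4 = 2.5776976 − 0.0055771·(0.0339181)/(-0.0982816) = 2.5796223;  |Δ| = 0.0019247
h(2.5796223) = -0.0000426
z5 = 2.5796223 − (-0.0000426)·(0.0019247)/(-0.0056196) = 2.5796078;  |Δ| = 0.0000146
|z5 − z4| = 0.0000146 < 10^{-3}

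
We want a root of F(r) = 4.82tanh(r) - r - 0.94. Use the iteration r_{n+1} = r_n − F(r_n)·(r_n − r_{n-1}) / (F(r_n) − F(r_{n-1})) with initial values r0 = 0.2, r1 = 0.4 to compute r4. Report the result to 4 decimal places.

0.2527

F(0.2) = -0.188651, F(0.4) = 0.491354
r2 = 0.400000 − 0.491354·(0.400000 − 0.200000) / (0.491354 − (-0.188651)) = 0.400000 − (0.098271)/(0.680005) = 0.255485
F(0.255485) = 0.009842
r3 = 0.255485 − 0.009842·(0.255485 − 0.400000) / (0.009842 − 0.491354) = 0.255485 − (-0.001422)/(-0.481512) = 0.252531
F(0.252531) = -0.000561
r4 = 0.252531 − (-0.000561)·(0.252531 − 0.255485) / (-0.000561 − 0.009842) = 0.252531 − (0.000002)/(-0.010403) = 0.252691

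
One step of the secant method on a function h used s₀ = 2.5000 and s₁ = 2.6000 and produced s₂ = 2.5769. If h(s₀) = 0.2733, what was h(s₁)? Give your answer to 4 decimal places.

-0.0821

The secant line through (2.5000, 0.2733) and (2.6000, h(s₁)) crosses zero at s₂ = 2.5769.
So (2.5000, 0.2733), (2.6000, h(s₁)), (2.5769, 0) are collinear:
h(s₁) = 0.2733 · (2.6000 − 2.5769) / (2.5000 − 2.5769) = 0.2733 · (0.023100)/(-0.076900) = -0.082097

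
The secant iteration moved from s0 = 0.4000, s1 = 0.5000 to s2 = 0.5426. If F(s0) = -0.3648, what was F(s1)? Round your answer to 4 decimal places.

-0.1090

The secant line through (0.4000, -0.3648) and (0.5000, F(s1)) crosses zero at s2 = 0.5426.
So (0.4000, -0.3648), (0.5000, F(s1)), (0.5426, 0) are collinear:
F(s1) = -0.3648 · (0.5000 − 0.5426) / (0.4000 − 0.5426) = -0.3648 · (-0.042600)/(-0.142600) = -0.108980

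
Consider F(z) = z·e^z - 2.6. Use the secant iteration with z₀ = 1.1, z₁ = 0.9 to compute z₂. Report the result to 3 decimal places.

0.971

F(1.1) = 0.70458, F(0.9) = -0.38636
z₂ = 0.90000 − (-0.38636)·(0.90000 − 1.10000) / (-0.38636 − 0.70458) = 0.90000 − (0.07727)/(-1.09094) = 0.97083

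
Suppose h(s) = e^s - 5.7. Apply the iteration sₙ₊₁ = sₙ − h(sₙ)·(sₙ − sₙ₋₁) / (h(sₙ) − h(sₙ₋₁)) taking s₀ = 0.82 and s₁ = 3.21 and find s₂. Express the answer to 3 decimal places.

h(0.82) = -3.42950, h(3.21) = 19.07909
s₂ = 3.21000 − 19.07909·(3.21000 − 0.82000) / (19.07909 − (-3.42950)) = 3.21000 − (45.59902)/(22.50859) = 1.18415

1.184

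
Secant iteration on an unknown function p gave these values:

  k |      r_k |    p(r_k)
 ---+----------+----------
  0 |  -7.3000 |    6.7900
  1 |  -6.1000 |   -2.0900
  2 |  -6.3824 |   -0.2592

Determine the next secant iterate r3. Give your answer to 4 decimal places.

r3 = -6.3824 − (-0.2592)·(-6.3824 − (-6.1000)) / (-0.2592 − (-2.0900))
   = -6.3824 − (0.073198)/(1.830800) = -6.422381

-6.4224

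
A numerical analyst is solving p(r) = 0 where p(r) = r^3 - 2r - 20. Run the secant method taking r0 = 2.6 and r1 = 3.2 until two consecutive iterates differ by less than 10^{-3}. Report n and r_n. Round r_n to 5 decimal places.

p(2.6) = -7.6240000, p(3.2) = 6.3680000
r2 = 3.2000000 − 6.3680000·(0.6000000)/(13.9920000) = 2.9269297;  |Δ| = 0.2730703
p(2.9269297) = -0.7790948
r3 = 2.9269297 − (-0.7790948)·(-0.2730703)/(-7.1470948) = 2.9566967;  |Δ| = 0.0297670
p(2.9566967) = -0.0657874
r4 = 2.9566967 − (-0.0657874)·(0.0297670)/(0.7133075) = 2.9594421;  |Δ| = 0.0027454
p(2.9594421) = 0.0007893
r5 = 2.9594421 − 0.0007893·(0.0027454)/(0.0665767) = 2.9594095;  |Δ| = 0.0000325
|r5 − r4| = 0.0000325 < 10^{-3}

n = 5, r_n = 2.95941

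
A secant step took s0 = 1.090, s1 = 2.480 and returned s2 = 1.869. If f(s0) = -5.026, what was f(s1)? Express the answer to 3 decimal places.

3.942

The secant line through (1.090, -5.026) and (2.480, f(s1)) crosses zero at s2 = 1.869.
So (1.090, -5.026), (2.480, f(s1)), (1.869, 0) are collinear:
f(s1) = -5.026 · (2.480 − 1.869) / (1.090 − 1.869) = -5.026 · (0.61100)/(-0.77900) = 3.94209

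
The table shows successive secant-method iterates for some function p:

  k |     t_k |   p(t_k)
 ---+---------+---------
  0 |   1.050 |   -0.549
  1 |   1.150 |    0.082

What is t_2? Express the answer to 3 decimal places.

1.137

t_2 = 1.150 − 0.082·(1.150 − 1.050) / (0.082 − (-0.549))
   = 1.150 − (0.00820)/(0.63100) = 1.13700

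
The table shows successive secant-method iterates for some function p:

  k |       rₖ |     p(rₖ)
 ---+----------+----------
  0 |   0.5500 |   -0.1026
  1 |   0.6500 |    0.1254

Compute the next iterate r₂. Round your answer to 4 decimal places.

r₂ = 0.6500 − 0.1254·(0.6500 − 0.5500) / (0.1254 − (-0.1026))
   = 0.6500 − (0.012540)/(0.228000) = 0.595000

0.5950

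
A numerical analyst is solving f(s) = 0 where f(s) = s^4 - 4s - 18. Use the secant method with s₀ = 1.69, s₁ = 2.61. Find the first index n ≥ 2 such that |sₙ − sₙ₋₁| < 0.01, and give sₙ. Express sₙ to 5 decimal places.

n = 5, sₙ = 2.28213

f(1.69) = -16.6026928, f(2.61) = 17.9647064
s₂ = 2.6100000 − 17.9647064·(0.9200000)/(34.5673992) = 2.1318752;  |Δ| = 0.4781248
f(2.1318752) = -5.8714578
s₃ = 2.1318752 − (-5.8714578)·(-0.4781248)/(-23.8361642) = 2.2496496;  |Δ| = 0.1177744
f(2.2496496) = -1.3856533
s₄ = 2.2496496 − (-1.3856533)·(0.1177744)/(4.4858045) = 2.2860298;  |Δ| = 0.0363802
f(2.2860298) = 0.1662488
s₅ = 2.2860298 − 0.1662488·(0.0363802)/(1.5519021) = 2.2821325;  |Δ| = 0.0038973
|s₅ − s₄| = 0.0038973 < 0.01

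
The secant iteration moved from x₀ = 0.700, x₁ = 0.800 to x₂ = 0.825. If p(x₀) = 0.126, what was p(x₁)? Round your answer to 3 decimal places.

0.025

The secant line through (0.700, 0.126) and (0.800, p(x₁)) crosses zero at x₂ = 0.825.
So (0.700, 0.126), (0.800, p(x₁)), (0.825, 0) are collinear:
p(x₁) = 0.126 · (0.800 − 0.825) / (0.700 − 0.825) = 0.126 · (-0.02500)/(-0.12500) = 0.02520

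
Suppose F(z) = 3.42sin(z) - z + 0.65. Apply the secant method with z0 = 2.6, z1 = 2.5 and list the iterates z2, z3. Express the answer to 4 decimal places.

F(2.6) = -0.186985, F(2.5) = 0.196775
z2 = 2.500000 − 0.196775·(2.500000 − 2.600000) / (0.196775 − (-0.186985)) = 2.500000 − (-0.019677)/(0.383760) = 2.551275
F(2.551275) = 0.002381
z3 = 2.551275 − 0.002381·(2.551275 − 2.500000) / (0.002381 − 0.196775) = 2.551275 − (0.000122)/(-0.194394) = 2.551903

2.5513, 2.5519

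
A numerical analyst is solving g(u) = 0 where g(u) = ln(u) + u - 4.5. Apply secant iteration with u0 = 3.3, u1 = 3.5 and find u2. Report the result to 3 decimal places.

g(3.3) = -0.00608, g(3.5) = 0.25276
u2 = 3.50000 − 0.25276·(3.50000 − 3.30000) / (0.25276 − (-0.00608)) = 3.50000 − (0.05055)/(0.25884) = 3.30470

3.305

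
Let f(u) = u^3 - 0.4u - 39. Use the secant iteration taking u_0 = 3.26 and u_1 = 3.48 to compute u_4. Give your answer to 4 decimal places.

3.4305

f(3.26) = -5.658024, f(3.48) = 1.752192
u_2 = 3.480000 − 1.752192·(3.480000 − 3.260000) / (1.752192 − (-5.658024)) = 3.480000 − (0.385482)/(7.410216) = 3.427980
f(3.427980) = -0.088852
u_3 = 3.427980 − (-0.088852)·(3.427980 − 3.480000) / (-0.088852 − 1.752192) = 3.427980 − (0.004622)/(-1.841044) = 3.430490
f(3.430490) = -0.001285
u_4 = 3.430490 − (-0.001285)·(3.430490 − 3.427980) / (-0.001285 − (-0.088852)) = 3.430490 − (-0.000003)/(0.087566) = 3.430527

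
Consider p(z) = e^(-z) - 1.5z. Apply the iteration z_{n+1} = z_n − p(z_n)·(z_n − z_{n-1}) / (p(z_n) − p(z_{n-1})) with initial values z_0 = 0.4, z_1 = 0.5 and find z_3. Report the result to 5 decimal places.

0.43256

p(0.4) = 0.0703200, p(0.5) = -0.1434693
z_2 = 0.5000000 − (-0.1434693)·(0.5000000 − 0.4000000) / (-0.1434693 − 0.0703200) = 0.5000000 − (-0.0143469)/(-0.2137894) = 0.4328922
p(0.4328922) = -0.0007079
z_3 = 0.4328922 − (-0.0007079)·(0.4328922 − 0.5000000) / (-0.0007079 − (-0.1434693)) = 0.4328922 − (0.0000475)/(0.1427614) = 0.4325594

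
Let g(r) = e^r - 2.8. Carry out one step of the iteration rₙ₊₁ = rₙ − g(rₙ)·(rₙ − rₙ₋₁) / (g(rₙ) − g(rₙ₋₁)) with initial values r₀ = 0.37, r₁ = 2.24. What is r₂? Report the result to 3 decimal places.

0.688

g(0.37) = -1.35227, g(2.24) = 6.59333
r₂ = 2.24000 − 6.59333·(2.24000 − 0.37000) / (6.59333 − (-1.35227)) = 2.24000 − (12.32953)/(7.94560) = 0.68826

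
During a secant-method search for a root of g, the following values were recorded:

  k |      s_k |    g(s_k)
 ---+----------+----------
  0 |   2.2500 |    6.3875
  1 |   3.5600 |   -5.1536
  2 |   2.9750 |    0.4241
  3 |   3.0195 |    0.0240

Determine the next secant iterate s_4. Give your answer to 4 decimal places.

s_4 = 3.0195 − 0.0240·(3.0195 − 2.9750) / (0.0240 − 0.4241)
   = 3.0195 − (0.001068)/(-0.400100) = 3.022169

3.0222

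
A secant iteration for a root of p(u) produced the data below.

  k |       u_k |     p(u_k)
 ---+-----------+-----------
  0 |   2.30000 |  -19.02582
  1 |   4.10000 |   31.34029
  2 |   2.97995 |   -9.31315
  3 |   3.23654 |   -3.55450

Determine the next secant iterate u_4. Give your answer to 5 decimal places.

u_4 = 3.23654 − (-3.55450)·(3.23654 − 2.97995) / (-3.55450 − (-9.31315))
   = 3.23654 − (-0.9120492)/(5.7586500) = 3.3949190

3.39492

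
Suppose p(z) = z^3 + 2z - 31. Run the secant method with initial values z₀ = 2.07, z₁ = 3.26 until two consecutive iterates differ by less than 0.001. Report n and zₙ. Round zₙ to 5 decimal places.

p(2.07) = -17.9902570, p(3.26) = 10.1659760
z₂ = 3.2600000 − 10.1659760·(1.1900000)/(28.1562330) = 2.8303434;  |Δ| = 0.4296566
p(2.8303434) = -2.6658745
z₃ = 2.8303434 − (-2.6658745)·(-0.4296566)/(-12.8318505) = 2.9196065;  |Δ| = 0.0892631
p(2.9196065) = -0.2737635
z₄ = 2.9196065 − (-0.2737635)·(0.0892631)/(2.3921110) = 2.9298221;  |Δ| = 0.0102157
p(2.9298221) = 0.0088207
z₅ = 2.9298221 − 0.0088207·(0.0102157)/(0.2825842) = 2.9295033;  |Δ| = 0.0003189
|z₅ − z₄| = 0.0003189 < 0.001

n = 5, zₙ = 2.92950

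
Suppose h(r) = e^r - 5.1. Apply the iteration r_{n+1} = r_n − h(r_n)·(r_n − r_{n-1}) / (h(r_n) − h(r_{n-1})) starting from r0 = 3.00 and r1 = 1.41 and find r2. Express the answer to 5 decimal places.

1.50984

h(3.00) = 14.9855369, h(1.41) = -1.0040446
r2 = 1.4100000 − (-1.0040446)·(1.4100000 − 3.0000000) / (-1.0040446 − 14.9855369) = 1.4100000 − (1.5964309)/(-15.9895815) = 1.5098419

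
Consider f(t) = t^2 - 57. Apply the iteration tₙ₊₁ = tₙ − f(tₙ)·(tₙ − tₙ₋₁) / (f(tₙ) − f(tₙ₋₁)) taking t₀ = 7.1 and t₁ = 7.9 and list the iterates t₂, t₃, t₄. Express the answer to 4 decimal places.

7.5393, 7.5496, 7.5498

f(7.1) = -6.590000, f(7.9) = 5.410000
t₂ = 7.900000 − 5.410000·(7.900000 − 7.100000) / (5.410000 − (-6.590000)) = 7.900000 − (4.328000)/(12.000000) = 7.539333
f(7.539333) = -0.158453
t₃ = 7.539333 − (-0.158453)·(7.539333 − 7.900000) / (-0.158453 − 5.410000) = 7.539333 − (0.057149)/(-5.568453) = 7.549596
f(7.549596) = -0.003596
t₄ = 7.549596 − (-0.003596)·(7.549596 − 7.539333) / (-0.003596 − (-0.158453)) = 7.549596 − (-0.000037)/(0.154857) = 7.549835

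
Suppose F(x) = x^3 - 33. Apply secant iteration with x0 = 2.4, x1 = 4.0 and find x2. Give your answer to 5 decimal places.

3.01148

F(2.4) = -19.1760000, F(4.0) = 31.0000000
x2 = 4.0000000 − 31.0000000·(4.0000000 − 2.4000000) / (31.0000000 − (-19.1760000)) = 4.0000000 − (49.6000000)/(50.1760000) = 3.0114796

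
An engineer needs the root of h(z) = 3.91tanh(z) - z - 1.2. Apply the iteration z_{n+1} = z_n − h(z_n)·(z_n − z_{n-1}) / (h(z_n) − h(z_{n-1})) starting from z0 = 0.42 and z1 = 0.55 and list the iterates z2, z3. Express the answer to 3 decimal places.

0.452, 0.450

h(0.42) = -0.06800, h(0.55) = 0.20703
z2 = 0.55000 − 0.20703·(0.55000 − 0.42000) / (0.20703 − (-0.06800)) = 0.55000 − (0.02691)/(0.27504) = 0.45214
h(0.45214) = 0.00436
z3 = 0.45214 − 0.00436·(0.45214 − 0.55000) / (0.00436 − 0.20703) = 0.45214 − (-0.00043)/(-0.20267) = 0.45004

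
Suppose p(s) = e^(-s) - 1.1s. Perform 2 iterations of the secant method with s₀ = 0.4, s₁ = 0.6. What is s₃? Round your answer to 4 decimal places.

0.5333

p(0.4) = 0.230320, p(0.6) = -0.111188
s₂ = 0.600000 − (-0.111188)·(0.600000 − 0.400000) / (-0.111188 − 0.230320) = 0.600000 − (-0.022238)/(-0.341508) = 0.534884
p(0.534884) = -0.002635
s₃ = 0.534884 − (-0.002635)·(0.534884 − 0.600000) / (-0.002635 − (-0.111188)) = 0.534884 − (0.000172)/(0.108553) = 0.533303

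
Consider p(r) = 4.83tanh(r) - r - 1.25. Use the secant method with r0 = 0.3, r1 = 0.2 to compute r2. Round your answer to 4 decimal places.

p(0.3) = -0.142960, p(0.2) = -0.496677
r2 = 0.200000 − (-0.496677)·(0.200000 − 0.300000) / (-0.496677 − (-0.142960)) = 0.200000 − (0.049668)/(-0.353717) = 0.340417

0.3404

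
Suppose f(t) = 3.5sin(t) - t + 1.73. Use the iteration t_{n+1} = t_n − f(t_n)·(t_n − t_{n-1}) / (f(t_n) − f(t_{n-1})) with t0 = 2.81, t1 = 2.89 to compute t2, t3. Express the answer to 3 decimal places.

f(2.81) = 0.05942, f(2.89) = -0.28869
t2 = 2.89000 − (-0.28869)·(2.89000 − 2.81000) / (-0.28869 − 0.05942) = 2.89000 − (-0.02309)/(-0.34811) = 2.82366
f(2.82366) = 0.00047
t3 = 2.82366 − 0.00047·(2.82366 − 2.89000) / (0.00047 − (-0.28869)) = 2.82366 − (-0.00003)/(0.28916) = 2.82376

2.824, 2.824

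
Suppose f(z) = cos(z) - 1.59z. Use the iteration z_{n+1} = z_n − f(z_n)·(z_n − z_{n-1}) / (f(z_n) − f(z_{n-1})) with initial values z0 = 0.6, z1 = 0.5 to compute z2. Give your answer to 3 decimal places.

f(0.6) = -0.12866, f(0.5) = 0.08258
z2 = 0.50000 − 0.08258·(0.50000 − 0.60000) / (0.08258 − (-0.12866)) = 0.50000 − (-0.00826)/(0.21125) = 0.53909

0.539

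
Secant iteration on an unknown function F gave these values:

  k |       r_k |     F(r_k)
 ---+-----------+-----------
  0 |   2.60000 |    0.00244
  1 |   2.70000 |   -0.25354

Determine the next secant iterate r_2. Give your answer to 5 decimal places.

r_2 = 2.70000 − (-0.25354)·(2.70000 − 2.60000) / (-0.25354 − 0.00244)
   = 2.70000 − (-0.0253540)/(-0.2559800) = 2.6009532

2.60095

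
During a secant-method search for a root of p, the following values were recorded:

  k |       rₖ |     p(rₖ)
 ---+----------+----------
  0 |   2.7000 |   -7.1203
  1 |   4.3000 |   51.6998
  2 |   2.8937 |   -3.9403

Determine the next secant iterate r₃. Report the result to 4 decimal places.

2.9933

r₃ = 2.8937 − (-3.9403)·(2.8937 − 4.3000) / (-3.9403 − 51.6998)
   = 2.8937 − (5.541244)/(-55.640100) = 2.993291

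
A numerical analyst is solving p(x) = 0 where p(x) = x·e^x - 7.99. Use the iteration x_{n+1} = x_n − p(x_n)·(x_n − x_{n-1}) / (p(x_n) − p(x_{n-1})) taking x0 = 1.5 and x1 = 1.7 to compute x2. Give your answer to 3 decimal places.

1.598

p(1.5) = -1.26747, p(1.7) = 1.31571
x2 = 1.70000 − 1.31571·(1.70000 − 1.50000) / (1.31571 − (-1.26747)) = 1.70000 − (0.26314)/(2.58318) = 1.59813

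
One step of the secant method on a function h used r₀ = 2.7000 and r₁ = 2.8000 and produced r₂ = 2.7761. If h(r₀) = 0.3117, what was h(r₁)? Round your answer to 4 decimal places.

-0.0979

The secant line through (2.7000, 0.3117) and (2.8000, h(r₁)) crosses zero at r₂ = 2.7761.
So (2.7000, 0.3117), (2.8000, h(r₁)), (2.7761, 0) are collinear:
h(r₁) = 0.3117 · (2.8000 − 2.7761) / (2.7000 − 2.7761) = 0.3117 · (0.023900)/(-0.076100) = -0.097893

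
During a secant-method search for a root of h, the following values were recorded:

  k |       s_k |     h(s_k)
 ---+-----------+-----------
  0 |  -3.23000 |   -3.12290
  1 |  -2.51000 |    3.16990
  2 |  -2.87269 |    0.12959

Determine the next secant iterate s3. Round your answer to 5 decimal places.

-2.88815

s3 = -2.87269 − 0.12959·(-2.87269 − (-2.51000)) / (0.12959 − 3.16990)
   = -2.87269 − (-0.0470010)/(-3.0403100) = -2.8881493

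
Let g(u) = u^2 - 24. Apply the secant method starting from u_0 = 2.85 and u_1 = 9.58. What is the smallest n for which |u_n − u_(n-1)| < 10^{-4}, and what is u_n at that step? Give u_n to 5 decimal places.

n = 7, u_n = 4.89898

g(2.85) = -15.8775000, g(9.58) = 67.7764000
u_2 = 9.5800000 − 67.7764000·(6.7300000)/(83.6539000) = 4.1273532;  |Δ| = 5.4526468
g(4.1273532) = -6.9649557
u_3 = 4.1273532 − (-6.9649557)·(-5.4526468)/(-74.7413557) = 4.6354714;  |Δ| = 0.5081182
g(4.6354714) = -2.5124050
u_4 = 4.6354714 − (-2.5124050)·(0.5081182)/(4.4525507) = 4.9221832;  |Δ| = 0.2867118
g(4.9221832) = 0.2278871
u_5 = 4.9221832 − 0.2278871·(0.2867118)/(2.7402921) = 4.8983398;  |Δ| = 0.0238434
g(4.8983398) = -0.0062677
u_6 = 4.8983398 − (-0.0062677)·(-0.0238434)/(-0.2341548) = 4.8989780;  |Δ| = 0.0006382
g(4.8989780) = -0.0000148
u_7 = 4.8989780 − (-0.0000148)·(0.0006382)/(0.0062529) = 4.8989795;  |Δ| = 0.0000015
|u_7 − u_6| = 0.0000015 < 10^{-4}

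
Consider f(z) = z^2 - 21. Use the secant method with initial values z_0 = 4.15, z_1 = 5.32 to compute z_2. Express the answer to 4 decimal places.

4.5489

f(4.15) = -3.777500, f(5.32) = 7.302400
z_2 = 5.320000 − 7.302400·(5.320000 − 4.150000) / (7.302400 − (-3.777500)) = 5.320000 − (8.543808)/(11.079900) = 4.548891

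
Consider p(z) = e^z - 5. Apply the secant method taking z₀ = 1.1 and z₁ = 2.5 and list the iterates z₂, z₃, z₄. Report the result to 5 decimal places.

p(1.1) = -1.9958340, p(2.5) = 7.1824940
z₂ = 2.5000000 − 7.1824940·(2.5000000 − 1.1000000) / (7.1824940 − (-1.9958340)) = 2.5000000 − (10.0554915)/(9.1783279) = 1.4044310
p(1.4044310) = -0.9267916
z₃ = 1.4044310 − (-0.9267916)·(1.4044310 − 2.5000000) / (-0.9267916 − 7.1824940) = 1.4044310 − (1.0153641)/(-8.1092855) = 1.5296411
p(1.5296411) = -0.3834805
z₄ = 1.5296411 − (-0.3834805)·(1.5296411 − 1.4044310) / (-0.3834805 − (-0.9267916)) = 1.5296411 − (-0.0480156)/(0.5433110) = 1.6180170

1.40443, 1.52964, 1.61802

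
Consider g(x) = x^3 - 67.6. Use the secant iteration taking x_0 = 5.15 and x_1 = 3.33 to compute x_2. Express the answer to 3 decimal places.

g(5.15) = 68.99088, g(3.33) = -30.67396
x_2 = 3.33000 − (-30.67396)·(3.33000 − 5.15000) / (-30.67396 − 68.99088) = 3.33000 − (55.82661)/(-99.66484) = 3.89014

3.890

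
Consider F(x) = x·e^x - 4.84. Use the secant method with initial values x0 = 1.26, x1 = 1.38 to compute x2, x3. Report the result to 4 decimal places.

F(1.26) = -0.397969, F(1.38) = 0.645364
x2 = 1.380000 − 0.645364·(1.380000 − 1.260000) / (0.645364 − (-0.397969)) = 1.380000 − (0.077444)/(1.043333) = 1.305773
F(1.305773) = -0.020993
x3 = 1.305773 − (-0.020993)·(1.305773 − 1.380000) / (-0.020993 − 0.645364) = 1.305773 − (0.001558)/(-0.666358) = 1.308111

1.3058, 1.3081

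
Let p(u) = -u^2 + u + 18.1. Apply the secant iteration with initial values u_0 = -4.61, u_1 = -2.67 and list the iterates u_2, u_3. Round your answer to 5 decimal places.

-3.67255, -3.80055

p(-4.61) = -7.7621000, p(-2.67) = 8.3011000
u_2 = -2.6700000 − 8.3011000·(-2.6700000 − (-4.6100000)) / (8.3011000 − (-7.7621000)) = -2.6700000 − (16.1041340)/(16.0632000) = -3.6725483
p(-3.6725483) = 0.9398406
u_3 = -3.6725483 − 0.9398406·(-3.6725483 − (-2.6700000)) / (0.9398406 − 8.3011000) = -3.6725483 − (-0.9422356)/(-7.3612594) = -3.8005475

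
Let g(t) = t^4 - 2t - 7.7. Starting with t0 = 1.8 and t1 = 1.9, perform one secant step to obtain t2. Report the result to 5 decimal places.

1.83437

g(1.8) = -0.8024000, g(1.9) = 1.5321000
t2 = 1.9000000 − 1.5321000·(1.9000000 − 1.8000000) / (1.5321000 − (-0.8024000)) = 1.9000000 − (0.1532100)/(2.3345000) = 1.8343714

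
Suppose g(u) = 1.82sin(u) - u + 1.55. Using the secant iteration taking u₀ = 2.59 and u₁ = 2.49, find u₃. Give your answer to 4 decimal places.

2.5560

g(2.59) = -0.086239, g(2.49) = 0.163745
u₂ = 2.490000 − 0.163745·(2.490000 − 2.590000) / (0.163745 − (-0.086239)) = 2.490000 − (-0.016375)/(0.249985) = 2.555502
g(2.555502) = 0.001155
u₃ = 2.555502 − 0.001155·(2.555502 − 2.490000) / (0.001155 − 0.163745) = 2.555502 − (0.000076)/(-0.162591) = 2.555967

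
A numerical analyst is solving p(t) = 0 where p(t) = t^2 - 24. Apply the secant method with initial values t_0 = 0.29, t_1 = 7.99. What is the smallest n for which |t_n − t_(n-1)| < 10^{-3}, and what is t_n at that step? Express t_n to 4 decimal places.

n = 7, t_n = 4.8990

p(0.29) = -23.915900, p(7.99) = 39.840100
t_2 = 7.990000 − 39.840100·(7.700000)/(63.756000) = 3.178394;  |Δ| = 4.811606
p(3.178394) = -13.897813
t_3 = 3.178394 − (-13.897813)·(-4.811606)/(-53.737913) = 4.422782;  |Δ| = 1.244388
p(4.422782) = -4.439003
t_4 = 4.422782 − (-4.439003)·(1.244388)/(9.458810) = 5.006771;  |Δ| = 0.583989
p(5.006771) = 1.067752
t_5 = 5.006771 − 1.067752·(0.583989)/(5.506755) = 4.893536;  |Δ| = 0.113235
p(4.893536) = -0.053306
t_6 = 4.893536 − (-0.053306)·(-0.113235)/(-1.121058) = 4.898920;  |Δ| = 0.005384
p(4.898920) = -0.000581
t_7 = 4.898920 − (-0.000581)·(0.005384)/(0.052725) = 4.898980;  |Δ| = 0.000059
|t_7 − t_6| = 0.000059 < 10^{-3}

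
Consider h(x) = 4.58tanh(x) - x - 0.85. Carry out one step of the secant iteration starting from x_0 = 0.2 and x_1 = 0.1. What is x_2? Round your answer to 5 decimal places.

0.24202

h(0.2) = -0.1460210, h(0.1) = -0.4935206
x_2 = 0.1000000 − (-0.4935206)·(0.1000000 − 0.2000000) / (-0.4935206 − (-0.1460210)) = 0.1000000 − (0.0493521)/(-0.3474996) = 0.2420205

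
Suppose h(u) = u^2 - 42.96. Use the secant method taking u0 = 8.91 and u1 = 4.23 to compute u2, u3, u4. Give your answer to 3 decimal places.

6.138, 6.648, 6.551

h(8.91) = 36.42810, h(4.23) = -25.06710
u2 = 4.23000 − (-25.06710)·(4.23000 − 8.91000) / (-25.06710 − 36.42810) = 4.23000 − (117.31403)/(-61.49520) = 6.13769
h(6.13769) = -5.28871
u3 = 6.13769 − (-5.28871)·(6.13769 − 4.23000) / (-5.28871 − (-25.06710)) = 6.13769 − (-10.08924)/(19.77839) = 6.64781
h(6.64781) = 1.23336
u4 = 6.64781 − 1.23336·(6.64781 − 6.13769) / (1.23336 − (-5.28871)) = 6.64781 − (0.62915)/(6.52207) = 6.55134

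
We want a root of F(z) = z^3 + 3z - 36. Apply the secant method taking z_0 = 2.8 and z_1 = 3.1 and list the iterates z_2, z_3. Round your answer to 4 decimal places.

F(2.8) = -5.648000, F(3.1) = 3.091000
z_2 = 3.100000 − 3.091000·(3.100000 − 2.800000) / (3.091000 − (-5.648000)) = 3.100000 − (0.927300)/(8.739000) = 2.993889
F(2.993889) = -0.182980
z_3 = 2.993889 − (-0.182980)·(2.993889 − 3.100000) / (-0.182980 − 3.091000) = 2.993889 − (0.019416)/(-3.273980) = 2.999820

2.9939, 2.9998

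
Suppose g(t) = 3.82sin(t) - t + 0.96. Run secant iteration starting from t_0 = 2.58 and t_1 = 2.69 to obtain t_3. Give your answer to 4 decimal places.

2.6758

g(2.58) = 0.414283, g(2.69) = -0.062956
t_2 = 2.690000 − (-0.062956)·(2.690000 − 2.580000) / (-0.062956 − 0.414283) = 2.690000 − (-0.006925)/(-0.477239) = 2.675489
g(2.675489) = 0.001252
t_3 = 2.675489 − 0.001252·(2.675489 − 2.690000) / (0.001252 − (-0.062956)) = 2.675489 − (-0.000018)/(0.064208) = 2.675772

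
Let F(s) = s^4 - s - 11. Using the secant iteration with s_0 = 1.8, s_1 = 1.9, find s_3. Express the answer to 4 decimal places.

1.8950

F(1.8) = -2.302400, F(1.9) = 0.132100
s_2 = 1.900000 − 0.132100·(1.900000 − 1.800000) / (0.132100 − (-2.302400)) = 1.900000 − (0.013210)/(2.434500) = 1.894574
F(1.894574) = -0.010710
s_3 = 1.894574 − (-0.010710)·(1.894574 − 1.900000) / (-0.010710 − 0.132100) = 1.894574 − (0.000058)/(-0.142810) = 1.894981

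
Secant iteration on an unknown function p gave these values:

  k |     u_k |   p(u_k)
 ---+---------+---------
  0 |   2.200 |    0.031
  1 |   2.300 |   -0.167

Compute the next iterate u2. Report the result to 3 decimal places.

2.216

u2 = 2.300 − (-0.167)·(2.300 − 2.200) / (-0.167 − 0.031)
   = 2.300 − (-0.01670)/(-0.19800) = 2.21566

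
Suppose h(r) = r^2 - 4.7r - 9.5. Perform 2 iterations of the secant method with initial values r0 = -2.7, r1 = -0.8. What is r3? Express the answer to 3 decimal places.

-1.537

h(-2.7) = 10.48000, h(-0.8) = -5.10000
r2 = -0.80000 − (-5.10000)·(-0.80000 − (-2.70000)) / (-5.10000 − 10.48000) = -0.80000 − (-9.69000)/(-15.58000) = -1.42195
h(-1.42195) = -0.79488
r3 = -1.42195 − (-0.79488)·(-1.42195 − (-0.80000)) / (-0.79488 − (-5.10000)) = -1.42195 − (0.49438)/(4.30512) = -1.53679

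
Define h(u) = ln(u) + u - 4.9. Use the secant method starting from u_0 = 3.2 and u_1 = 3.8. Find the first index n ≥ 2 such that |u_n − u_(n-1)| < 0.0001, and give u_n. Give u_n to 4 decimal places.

h(3.2) = -0.536849, h(3.8) = 0.235001
u_2 = 3.800000 − 0.235001·(0.600000)/(0.771850) = 3.617321;  |Δ| = 0.182679
h(3.617321) = 0.003055
u_3 = 3.617321 − 0.003055·(-0.182679)/(-0.231946) = 3.614915;  |Δ| = 0.002406
h(3.614915) = -0.000016
u_4 = 3.614915 − (-0.000016)·(-0.002406)/(-0.003071) = 3.614928;  |Δ| = 0.000013
|u_4 − u_3| = 0.000013 < 0.0001

n = 4, u_n = 3.6149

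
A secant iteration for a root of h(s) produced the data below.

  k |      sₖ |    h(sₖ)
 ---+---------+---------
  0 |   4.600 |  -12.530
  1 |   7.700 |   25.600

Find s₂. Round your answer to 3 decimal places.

s₂ = 7.700 − 25.600·(7.700 − 4.600) / (25.600 − (-12.530))
   = 7.700 − (79.36000)/(38.13000) = 5.61870

5.619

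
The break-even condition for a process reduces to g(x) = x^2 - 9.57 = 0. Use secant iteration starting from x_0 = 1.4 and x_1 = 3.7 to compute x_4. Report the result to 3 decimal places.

g(1.4) = -7.61000, g(3.7) = 4.12000
x_2 = 3.70000 − 4.12000·(3.70000 − 1.40000) / (4.12000 − (-7.61000)) = 3.70000 − (9.47600)/(11.73000) = 2.89216
g(2.89216) = -1.20543
x_3 = 2.89216 − (-1.20543)·(2.89216 − 3.70000) / (-1.20543 − 4.12000) = 2.89216 − (0.97380)/(-5.32543) = 3.07501
g(3.07501) = -0.11428
x_4 = 3.07501 − (-0.11428)·(3.07501 − 2.89216) / (-0.11428 − (-1.20543)) = 3.07501 − (-0.02090)/(1.09115) = 3.09417

3.094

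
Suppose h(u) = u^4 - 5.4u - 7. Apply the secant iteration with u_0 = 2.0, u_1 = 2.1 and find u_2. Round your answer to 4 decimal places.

h(2.0) = -1.800000, h(2.1) = 1.108100
u_2 = 2.100000 − 1.108100·(2.100000 − 2.000000) / (1.108100 − (-1.800000)) = 2.100000 − (0.110810)/(2.908100) = 2.061896

2.0619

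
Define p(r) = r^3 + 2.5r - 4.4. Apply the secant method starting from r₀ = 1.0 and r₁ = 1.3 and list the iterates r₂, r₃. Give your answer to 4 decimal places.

1.1387, 1.1497

p(1.0) = -0.900000, p(1.3) = 1.047000
r₂ = 1.300000 − 1.047000·(1.300000 − 1.000000) / (1.047000 − (-0.900000)) = 1.300000 − (0.314100)/(1.947000) = 1.138675
p(1.138675) = -0.076929
r₃ = 1.138675 − (-0.076929)·(1.138675 − 1.300000) / (-0.076929 − 1.047000) = 1.138675 − (0.012411)/(-1.123929) = 1.149717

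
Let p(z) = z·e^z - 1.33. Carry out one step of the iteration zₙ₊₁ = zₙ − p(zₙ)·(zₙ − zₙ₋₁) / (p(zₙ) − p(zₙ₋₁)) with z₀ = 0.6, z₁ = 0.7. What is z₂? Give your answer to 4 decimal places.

0.6748

p(0.6) = -0.236729, p(0.7) = 0.079627
z₂ = 0.700000 − 0.079627·(0.700000 − 0.600000) / (0.079627 − (-0.236729)) = 0.700000 − (0.007963)/(0.316356) = 0.674830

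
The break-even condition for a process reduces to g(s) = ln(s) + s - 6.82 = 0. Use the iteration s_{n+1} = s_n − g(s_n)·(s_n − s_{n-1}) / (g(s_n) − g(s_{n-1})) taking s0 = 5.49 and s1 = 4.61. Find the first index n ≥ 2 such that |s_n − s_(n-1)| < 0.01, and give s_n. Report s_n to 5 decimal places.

g(5.49) = 0.3729283, g(4.61) = -0.6817721
s2 = 4.6100000 − (-0.6817721)·(-0.8800000)/(-1.0547004) = 5.1788435;  |Δ| = 0.5688435
g(5.1788435) = 0.0034253
s3 = 5.1788435 − 0.0034253·(0.5688435)/(0.6851974) = 5.1759999;  |Δ| = 0.0028436
|s3 − s2| = 0.0028436 < 0.01

n = 3, s_n = 5.17600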